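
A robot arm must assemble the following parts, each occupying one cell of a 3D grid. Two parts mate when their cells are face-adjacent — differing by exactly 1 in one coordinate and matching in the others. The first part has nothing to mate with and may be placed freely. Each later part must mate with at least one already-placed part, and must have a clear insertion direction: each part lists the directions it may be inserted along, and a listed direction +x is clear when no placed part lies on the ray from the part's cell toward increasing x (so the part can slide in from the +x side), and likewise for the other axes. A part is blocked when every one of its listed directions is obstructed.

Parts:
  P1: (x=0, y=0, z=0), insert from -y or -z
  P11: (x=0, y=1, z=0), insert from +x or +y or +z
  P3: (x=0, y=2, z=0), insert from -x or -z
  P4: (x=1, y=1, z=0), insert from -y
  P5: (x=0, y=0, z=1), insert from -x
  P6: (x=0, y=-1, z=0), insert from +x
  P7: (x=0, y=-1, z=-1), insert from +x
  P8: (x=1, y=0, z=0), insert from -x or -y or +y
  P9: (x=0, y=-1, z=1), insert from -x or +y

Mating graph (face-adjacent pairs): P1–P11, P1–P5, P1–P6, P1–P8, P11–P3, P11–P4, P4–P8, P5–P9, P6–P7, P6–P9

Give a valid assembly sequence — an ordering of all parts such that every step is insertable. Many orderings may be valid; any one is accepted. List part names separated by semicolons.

1. P6@(0, -1, 0) [+x clear] — {P6}
2. P1@(0, 0, 0) [-z clear] — {P1, P6}
3. P11@(0, 1, 0) [+x clear] — {P1, P11, P6}
4. P5@(0, 0, 1) [-x clear] — {P1, P11, P5, P6}
5. P3@(0, 2, 0) [-x clear] — {P1, P11, P3, P5, P6}
6. P7@(0, -1, -1) [+x clear] — {P1, P11, P3, P5, P6, P7}
7. P4@(1, 1, 0) [-y clear] — {P1, P11, P3, P4, P5, P6, P7}
8. P8@(1, 0, 0) [-y clear] — {P1, P11, P3, P4, P5, P6, P7, P8}
9. P9@(0, -1, 1) [-x clear] — {P1, P11, P3, P4, P5, P6, P7, P8, P9}

P6; P1; P11; P5; P3; P7; P4; P8; P9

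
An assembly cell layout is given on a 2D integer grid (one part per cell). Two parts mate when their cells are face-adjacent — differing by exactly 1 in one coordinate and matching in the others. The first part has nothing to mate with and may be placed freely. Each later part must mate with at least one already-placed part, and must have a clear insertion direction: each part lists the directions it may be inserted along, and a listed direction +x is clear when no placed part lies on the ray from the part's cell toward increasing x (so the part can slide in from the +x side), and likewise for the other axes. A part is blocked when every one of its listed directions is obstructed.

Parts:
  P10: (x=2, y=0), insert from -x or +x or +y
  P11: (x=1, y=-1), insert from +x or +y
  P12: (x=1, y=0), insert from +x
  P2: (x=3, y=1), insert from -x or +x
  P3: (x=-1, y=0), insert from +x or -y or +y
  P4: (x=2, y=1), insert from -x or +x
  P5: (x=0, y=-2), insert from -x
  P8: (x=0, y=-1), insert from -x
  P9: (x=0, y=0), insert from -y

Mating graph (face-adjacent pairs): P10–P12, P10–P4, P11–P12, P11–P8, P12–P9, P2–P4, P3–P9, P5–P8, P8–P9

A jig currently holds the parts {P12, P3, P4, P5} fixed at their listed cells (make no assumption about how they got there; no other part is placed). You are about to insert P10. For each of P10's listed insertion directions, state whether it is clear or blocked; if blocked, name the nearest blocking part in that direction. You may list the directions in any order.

-x: nearest on ray is P12@(1, 0) ⇒ blocked
+x: ray from P10(2, 0) has no placed part ⇒ clear
+y: nearest on ray is P4@(2, 1) ⇒ blocked

+x: clear; +y: blocked by P4; -x: blocked by P12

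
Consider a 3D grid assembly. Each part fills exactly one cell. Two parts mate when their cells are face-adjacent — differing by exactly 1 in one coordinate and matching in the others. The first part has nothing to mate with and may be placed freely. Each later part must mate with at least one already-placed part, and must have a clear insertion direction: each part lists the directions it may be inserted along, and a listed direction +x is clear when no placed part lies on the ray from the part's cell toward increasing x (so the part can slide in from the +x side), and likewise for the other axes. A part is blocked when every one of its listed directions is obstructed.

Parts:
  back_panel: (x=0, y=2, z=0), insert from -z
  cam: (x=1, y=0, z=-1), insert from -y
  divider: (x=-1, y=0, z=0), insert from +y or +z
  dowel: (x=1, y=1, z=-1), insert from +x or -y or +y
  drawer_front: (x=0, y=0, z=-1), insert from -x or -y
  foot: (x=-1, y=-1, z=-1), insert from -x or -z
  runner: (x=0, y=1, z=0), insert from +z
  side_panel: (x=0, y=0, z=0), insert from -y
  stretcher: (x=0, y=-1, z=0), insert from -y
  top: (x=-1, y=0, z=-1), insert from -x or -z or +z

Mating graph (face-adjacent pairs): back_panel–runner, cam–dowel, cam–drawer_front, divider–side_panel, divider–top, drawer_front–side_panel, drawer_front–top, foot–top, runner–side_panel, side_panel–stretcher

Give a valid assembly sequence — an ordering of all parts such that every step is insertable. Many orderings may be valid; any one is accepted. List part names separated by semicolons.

back_panel; runner; side_panel; divider; stretcher; top; foot; drawer_front; cam; dowel

1. back_panel@(0, 2, 0) [-z clear] — {back_panel}
2. runner@(0, 1, 0) [+z clear] — {back_panel, runner}
3. side_panel@(0, 0, 0) [-y clear] — {back_panel, runner, side_panel}
4. divider@(-1, 0, 0) [+y clear] — {back_panel, divider, runner, side_panel}
5. stretcher@(0, -1, 0) [-y clear] — {back_panel, divider, runner, side_panel, stretcher}
6. top@(-1, 0, -1) [-x clear] — {back_panel, divider, runner, side_panel, stretcher, top}
7. foot@(-1, -1, -1) [-x clear] — {back_panel, divider, foot, runner, side_panel, stretcher, top}
8. drawer_front@(0, 0, -1) [-y clear] — {back_panel, divider, drawer_front, foot, runner, side_panel, stretcher, top}
9. cam@(1, 0, -1) [-y clear] — {back_panel, cam, divider, drawer_front, foot, runner, side_panel, stretcher, top}
10. dowel@(1, 1, -1) [+x clear] — {back_panel, cam, divider, dowel, drawer_front, foot, runner, side_panel, stretcher, top}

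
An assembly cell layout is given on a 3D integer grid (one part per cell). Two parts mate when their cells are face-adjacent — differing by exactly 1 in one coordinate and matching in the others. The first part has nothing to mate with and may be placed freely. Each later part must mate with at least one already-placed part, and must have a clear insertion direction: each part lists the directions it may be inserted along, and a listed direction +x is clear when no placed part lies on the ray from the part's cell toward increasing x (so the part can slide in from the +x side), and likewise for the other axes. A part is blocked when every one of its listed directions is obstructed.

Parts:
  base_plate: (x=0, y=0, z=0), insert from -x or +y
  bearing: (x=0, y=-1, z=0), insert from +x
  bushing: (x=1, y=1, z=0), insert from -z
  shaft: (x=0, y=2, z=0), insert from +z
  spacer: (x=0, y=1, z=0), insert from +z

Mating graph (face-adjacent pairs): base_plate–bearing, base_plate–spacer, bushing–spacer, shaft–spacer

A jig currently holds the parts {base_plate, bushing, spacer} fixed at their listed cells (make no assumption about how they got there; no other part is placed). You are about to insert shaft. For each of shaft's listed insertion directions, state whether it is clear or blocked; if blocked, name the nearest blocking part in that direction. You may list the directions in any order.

+z: clear

+z: ray from shaft(0, 2, 0) has no placed part ⇒ clear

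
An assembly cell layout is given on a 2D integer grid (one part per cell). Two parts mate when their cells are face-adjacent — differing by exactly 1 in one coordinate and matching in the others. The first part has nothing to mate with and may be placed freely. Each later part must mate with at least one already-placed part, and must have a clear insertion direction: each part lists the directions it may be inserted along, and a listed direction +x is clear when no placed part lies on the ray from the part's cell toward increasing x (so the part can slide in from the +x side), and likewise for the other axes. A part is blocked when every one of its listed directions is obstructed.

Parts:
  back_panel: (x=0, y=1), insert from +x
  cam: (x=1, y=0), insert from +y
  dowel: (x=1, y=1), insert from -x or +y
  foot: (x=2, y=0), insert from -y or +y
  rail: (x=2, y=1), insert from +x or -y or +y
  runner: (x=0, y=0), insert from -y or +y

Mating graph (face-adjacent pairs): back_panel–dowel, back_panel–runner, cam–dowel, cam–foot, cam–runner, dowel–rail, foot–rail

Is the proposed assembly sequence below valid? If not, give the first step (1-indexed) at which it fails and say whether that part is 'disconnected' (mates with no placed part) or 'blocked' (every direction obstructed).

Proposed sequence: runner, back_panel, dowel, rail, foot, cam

1. runner@(0, 0) [-y clear] — {runner}
2. back_panel@(0, 1) [+x clear] — {back_panel, runner}
3. dowel@(1, 1) [+y clear] — {back_panel, dowel, runner}
4. rail@(2, 1) [+x clear] — {back_panel, dowel, rail, runner}
5. foot@(2, 0) [-y clear] — {back_panel, dowel, foot, rail, runner}
6. cam@(1, 0) — +y all obstructed ⇒ blocked

Invalid at step 6 (blocked)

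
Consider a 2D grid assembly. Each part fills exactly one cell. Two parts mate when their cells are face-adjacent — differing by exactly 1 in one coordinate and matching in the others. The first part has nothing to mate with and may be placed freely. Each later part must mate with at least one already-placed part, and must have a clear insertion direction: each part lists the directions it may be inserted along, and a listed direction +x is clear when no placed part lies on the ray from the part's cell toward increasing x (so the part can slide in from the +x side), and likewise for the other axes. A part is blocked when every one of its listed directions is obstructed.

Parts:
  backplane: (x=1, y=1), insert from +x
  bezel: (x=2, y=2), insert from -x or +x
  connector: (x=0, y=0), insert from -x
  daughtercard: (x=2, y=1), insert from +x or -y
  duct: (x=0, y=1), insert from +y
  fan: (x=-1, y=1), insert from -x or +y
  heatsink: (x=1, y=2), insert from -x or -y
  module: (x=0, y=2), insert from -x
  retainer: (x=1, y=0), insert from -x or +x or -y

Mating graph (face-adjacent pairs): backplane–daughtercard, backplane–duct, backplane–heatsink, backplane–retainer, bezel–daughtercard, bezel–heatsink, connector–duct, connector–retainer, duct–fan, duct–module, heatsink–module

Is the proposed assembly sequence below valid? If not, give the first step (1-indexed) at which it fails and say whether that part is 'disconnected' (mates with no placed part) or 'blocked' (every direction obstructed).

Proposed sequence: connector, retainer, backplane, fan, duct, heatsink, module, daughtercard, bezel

1. connector@(0, 0) [-x clear] — {connector}
2. retainer@(1, 0) [+x clear] — {connector, retainer}
3. backplane@(1, 1) [+x clear] — {backplane, connector, retainer}
4. fan@(-1, 1) — no placed neighbour ⇒ disconnected

Invalid at step 4 (disconnected)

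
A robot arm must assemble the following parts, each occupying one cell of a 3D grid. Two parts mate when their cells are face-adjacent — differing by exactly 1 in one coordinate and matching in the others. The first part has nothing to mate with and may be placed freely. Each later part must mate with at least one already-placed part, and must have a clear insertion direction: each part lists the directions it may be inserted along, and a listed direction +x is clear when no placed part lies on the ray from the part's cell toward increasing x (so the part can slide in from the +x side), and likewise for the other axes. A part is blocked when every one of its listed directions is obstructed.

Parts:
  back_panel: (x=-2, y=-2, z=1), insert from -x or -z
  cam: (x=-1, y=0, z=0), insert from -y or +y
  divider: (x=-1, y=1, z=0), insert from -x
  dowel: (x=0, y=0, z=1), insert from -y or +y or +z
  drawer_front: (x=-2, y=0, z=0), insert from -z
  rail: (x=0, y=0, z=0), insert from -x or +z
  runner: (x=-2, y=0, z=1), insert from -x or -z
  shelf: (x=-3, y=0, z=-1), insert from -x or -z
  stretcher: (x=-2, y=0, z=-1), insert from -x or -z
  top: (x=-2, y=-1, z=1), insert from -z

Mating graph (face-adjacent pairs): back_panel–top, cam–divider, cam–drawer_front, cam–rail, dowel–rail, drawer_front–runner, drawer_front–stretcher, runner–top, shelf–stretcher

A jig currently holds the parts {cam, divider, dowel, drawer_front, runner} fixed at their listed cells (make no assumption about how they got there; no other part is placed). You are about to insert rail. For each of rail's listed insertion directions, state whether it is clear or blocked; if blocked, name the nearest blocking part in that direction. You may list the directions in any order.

-x: nearest on ray is cam@(-1, 0, 0) ⇒ blocked
+z: nearest on ray is dowel@(0, 0, 1) ⇒ blocked

+z: blocked by dowel; -x: blocked by cam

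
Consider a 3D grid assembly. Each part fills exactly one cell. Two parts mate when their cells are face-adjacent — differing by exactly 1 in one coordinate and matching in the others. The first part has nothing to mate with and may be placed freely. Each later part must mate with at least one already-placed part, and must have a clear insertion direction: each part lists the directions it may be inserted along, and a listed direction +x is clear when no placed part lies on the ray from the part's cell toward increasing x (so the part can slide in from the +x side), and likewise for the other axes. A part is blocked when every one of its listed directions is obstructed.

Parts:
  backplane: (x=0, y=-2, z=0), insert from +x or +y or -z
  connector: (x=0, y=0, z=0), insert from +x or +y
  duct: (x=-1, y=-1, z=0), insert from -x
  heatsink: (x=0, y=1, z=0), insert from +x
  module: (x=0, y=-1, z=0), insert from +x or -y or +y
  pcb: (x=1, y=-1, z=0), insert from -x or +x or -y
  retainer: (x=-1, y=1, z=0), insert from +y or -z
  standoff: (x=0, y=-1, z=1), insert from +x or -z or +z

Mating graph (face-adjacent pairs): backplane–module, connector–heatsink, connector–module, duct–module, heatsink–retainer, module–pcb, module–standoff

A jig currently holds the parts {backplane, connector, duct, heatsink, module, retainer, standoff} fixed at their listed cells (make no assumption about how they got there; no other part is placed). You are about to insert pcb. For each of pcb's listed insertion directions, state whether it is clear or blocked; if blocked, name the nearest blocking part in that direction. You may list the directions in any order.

+x: clear; -x: blocked by module; -y: clear

-x: nearest on ray is module@(0, -1, 0) ⇒ blocked
+x: ray from pcb(1, -1, 0) has no placed part ⇒ clear
-y: ray from pcb(1, -1, 0) has no placed part ⇒ clear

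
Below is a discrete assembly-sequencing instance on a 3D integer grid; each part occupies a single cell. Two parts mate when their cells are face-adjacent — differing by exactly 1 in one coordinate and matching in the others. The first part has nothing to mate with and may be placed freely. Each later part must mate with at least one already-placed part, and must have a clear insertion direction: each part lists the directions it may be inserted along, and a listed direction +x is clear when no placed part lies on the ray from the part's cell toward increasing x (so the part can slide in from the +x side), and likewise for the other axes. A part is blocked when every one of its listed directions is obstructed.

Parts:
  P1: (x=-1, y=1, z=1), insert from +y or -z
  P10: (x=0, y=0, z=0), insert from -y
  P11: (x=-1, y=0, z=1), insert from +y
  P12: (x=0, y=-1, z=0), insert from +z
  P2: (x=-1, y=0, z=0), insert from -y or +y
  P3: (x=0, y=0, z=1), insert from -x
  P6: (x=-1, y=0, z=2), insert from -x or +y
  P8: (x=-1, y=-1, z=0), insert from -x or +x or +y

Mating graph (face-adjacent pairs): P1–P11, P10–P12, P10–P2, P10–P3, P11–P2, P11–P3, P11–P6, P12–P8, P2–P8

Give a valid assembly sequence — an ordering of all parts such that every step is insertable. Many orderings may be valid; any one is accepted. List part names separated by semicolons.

P10; P12; P3; P2; P8; P11; P1; P6

1. P10@(0, 0, 0) [-y clear] — {P10}
2. P12@(0, -1, 0) [+z clear] — {P10, P12}
3. P3@(0, 0, 1) [-x clear] — {P10, P12, P3}
4. P2@(-1, 0, 0) [-y clear] — {P10, P12, P2, P3}
5. P8@(-1, -1, 0) [-x clear] — {P10, P12, P2, P3, P8}
6. P11@(-1, 0, 1) [+y clear] — {P10, P11, P12, P2, P3, P8}
7. P1@(-1, 1, 1) [+y clear] — {P1, P10, P11, P12, P2, P3, P8}
8. P6@(-1, 0, 2) [-x clear] — {P1, P10, P11, P12, P2, P3, P6, P8}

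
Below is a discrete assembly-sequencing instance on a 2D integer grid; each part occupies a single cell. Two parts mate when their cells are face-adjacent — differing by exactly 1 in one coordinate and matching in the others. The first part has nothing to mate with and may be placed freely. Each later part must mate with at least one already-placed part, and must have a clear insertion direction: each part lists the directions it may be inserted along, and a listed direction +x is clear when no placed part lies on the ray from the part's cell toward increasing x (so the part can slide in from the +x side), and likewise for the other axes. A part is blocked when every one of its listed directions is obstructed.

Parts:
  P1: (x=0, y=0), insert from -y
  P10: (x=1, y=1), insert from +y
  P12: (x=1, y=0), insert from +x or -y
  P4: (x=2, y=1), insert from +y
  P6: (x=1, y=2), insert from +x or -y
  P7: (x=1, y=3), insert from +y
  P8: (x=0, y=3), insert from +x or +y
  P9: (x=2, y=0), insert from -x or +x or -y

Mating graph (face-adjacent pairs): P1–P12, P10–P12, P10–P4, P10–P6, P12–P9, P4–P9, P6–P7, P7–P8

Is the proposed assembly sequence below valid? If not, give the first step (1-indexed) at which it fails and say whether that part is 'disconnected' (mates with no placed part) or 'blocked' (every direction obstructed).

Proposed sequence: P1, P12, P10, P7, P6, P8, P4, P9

1. P1@(0, 0) [-y clear] — {P1}
2. P12@(1, 0) [+x clear] — {P1, P12}
3. P10@(1, 1) [+y clear] — {P1, P10, P12}
4. P7@(1, 3) — no placed neighbour ⇒ disconnected

Invalid at step 4 (disconnected)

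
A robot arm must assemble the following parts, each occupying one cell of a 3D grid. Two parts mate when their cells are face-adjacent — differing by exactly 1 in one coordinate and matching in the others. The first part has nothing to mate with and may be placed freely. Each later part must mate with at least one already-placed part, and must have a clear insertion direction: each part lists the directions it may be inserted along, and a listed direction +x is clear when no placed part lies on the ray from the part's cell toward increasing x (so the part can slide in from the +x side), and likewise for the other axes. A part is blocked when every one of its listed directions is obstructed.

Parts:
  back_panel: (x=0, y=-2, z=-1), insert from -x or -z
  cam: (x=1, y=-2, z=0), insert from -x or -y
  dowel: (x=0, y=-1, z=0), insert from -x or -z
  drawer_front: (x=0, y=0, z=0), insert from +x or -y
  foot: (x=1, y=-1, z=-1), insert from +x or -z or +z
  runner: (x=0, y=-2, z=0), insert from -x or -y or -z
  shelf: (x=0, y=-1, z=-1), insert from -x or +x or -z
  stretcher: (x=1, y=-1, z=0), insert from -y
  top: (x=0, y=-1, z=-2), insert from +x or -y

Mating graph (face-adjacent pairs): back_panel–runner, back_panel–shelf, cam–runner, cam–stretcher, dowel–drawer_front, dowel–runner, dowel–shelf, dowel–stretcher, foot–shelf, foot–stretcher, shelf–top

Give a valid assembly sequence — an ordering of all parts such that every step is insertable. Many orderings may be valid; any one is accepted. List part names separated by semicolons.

drawer_front; dowel; stretcher; foot; shelf; back_panel; runner; cam; top

1. drawer_front@(0, 0, 0) [+x clear] — {drawer_front}
2. dowel@(0, -1, 0) [-x clear] — {dowel, drawer_front}
3. stretcher@(1, -1, 0) [-y clear] — {dowel, drawer_front, stretcher}
4. foot@(1, -1, -1) [+x clear] — {dowel, drawer_front, foot, stretcher}
5. shelf@(0, -1, -1) [-x clear] — {dowel, drawer_front, foot, shelf, stretcher}
6. back_panel@(0, -2, -1) [-x clear] — {back_panel, dowel, drawer_front, foot, shelf, stretcher}
7. runner@(0, -2, 0) [-x clear] — {back_panel, dowel, drawer_front, foot, runner, shelf, stretcher}
8. cam@(1, -2, 0) [-y clear] — {back_panel, cam, dowel, drawer_front, foot, runner, shelf, stretcher}
9. top@(0, -1, -2) [+x clear] — {back_panel, cam, dowel, drawer_front, foot, runner, shelf, stretcher, top}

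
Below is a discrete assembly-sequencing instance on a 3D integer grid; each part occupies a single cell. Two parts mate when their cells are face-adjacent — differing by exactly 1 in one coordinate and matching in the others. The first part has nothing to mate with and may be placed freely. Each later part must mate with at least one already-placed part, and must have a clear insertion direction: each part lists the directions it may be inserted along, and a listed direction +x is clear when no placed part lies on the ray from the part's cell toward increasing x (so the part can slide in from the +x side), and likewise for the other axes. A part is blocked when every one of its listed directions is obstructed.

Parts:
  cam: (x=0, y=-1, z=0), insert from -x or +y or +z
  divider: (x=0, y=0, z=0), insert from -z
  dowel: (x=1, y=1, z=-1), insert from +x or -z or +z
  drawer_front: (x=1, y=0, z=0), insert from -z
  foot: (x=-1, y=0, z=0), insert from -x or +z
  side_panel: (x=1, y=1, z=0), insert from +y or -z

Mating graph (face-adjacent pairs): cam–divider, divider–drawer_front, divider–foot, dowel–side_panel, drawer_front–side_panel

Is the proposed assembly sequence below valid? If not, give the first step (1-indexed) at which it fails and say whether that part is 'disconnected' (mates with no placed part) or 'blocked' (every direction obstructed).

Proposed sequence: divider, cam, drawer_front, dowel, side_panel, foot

Invalid at step 4 (disconnected)

1. divider@(0, 0, 0) [-z clear] — {divider}
2. cam@(0, -1, 0) [-x clear] — {cam, divider}
3. drawer_front@(1, 0, 0) [-z clear] — {cam, divider, drawer_front}
4. dowel@(1, 1, -1) — no placed neighbour ⇒ disconnected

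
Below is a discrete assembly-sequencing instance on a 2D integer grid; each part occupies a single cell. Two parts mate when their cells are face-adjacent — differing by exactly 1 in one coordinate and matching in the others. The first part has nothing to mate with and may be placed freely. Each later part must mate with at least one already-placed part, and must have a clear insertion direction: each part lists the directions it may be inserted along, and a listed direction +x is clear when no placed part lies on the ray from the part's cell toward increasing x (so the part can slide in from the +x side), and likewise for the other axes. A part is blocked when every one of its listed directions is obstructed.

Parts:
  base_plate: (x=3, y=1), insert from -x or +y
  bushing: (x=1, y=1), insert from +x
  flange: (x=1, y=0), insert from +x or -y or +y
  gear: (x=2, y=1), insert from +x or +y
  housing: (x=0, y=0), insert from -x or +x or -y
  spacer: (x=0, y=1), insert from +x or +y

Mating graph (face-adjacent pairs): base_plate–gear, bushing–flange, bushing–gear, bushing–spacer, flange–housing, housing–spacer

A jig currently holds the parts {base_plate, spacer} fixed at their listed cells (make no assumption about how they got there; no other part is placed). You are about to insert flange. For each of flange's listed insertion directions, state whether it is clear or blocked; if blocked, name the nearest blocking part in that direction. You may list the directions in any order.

+x: ray from flange(1, 0) has no placed part ⇒ clear
-y: ray from flange(1, 0) has no placed part ⇒ clear
+y: ray from flange(1, 0) has no placed part ⇒ clear

+x: clear; +y: clear; -y: clear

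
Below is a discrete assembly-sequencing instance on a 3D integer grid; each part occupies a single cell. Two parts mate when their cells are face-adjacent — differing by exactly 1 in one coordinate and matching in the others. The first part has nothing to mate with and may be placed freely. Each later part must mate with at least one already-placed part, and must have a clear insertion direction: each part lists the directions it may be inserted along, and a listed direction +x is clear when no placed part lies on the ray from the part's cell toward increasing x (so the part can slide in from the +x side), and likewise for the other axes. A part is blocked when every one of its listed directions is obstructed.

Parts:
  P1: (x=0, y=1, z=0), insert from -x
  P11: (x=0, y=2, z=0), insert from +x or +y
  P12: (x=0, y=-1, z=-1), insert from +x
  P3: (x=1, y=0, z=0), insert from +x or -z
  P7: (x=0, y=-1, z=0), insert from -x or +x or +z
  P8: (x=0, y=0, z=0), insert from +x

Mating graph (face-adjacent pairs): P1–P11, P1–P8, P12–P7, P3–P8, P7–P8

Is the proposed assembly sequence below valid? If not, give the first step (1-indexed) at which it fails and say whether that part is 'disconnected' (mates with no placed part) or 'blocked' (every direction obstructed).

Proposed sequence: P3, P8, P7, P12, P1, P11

Invalid at step 2 (blocked)

1. P3@(1, 0, 0) [+x clear] — {P3}
2. P8@(0, 0, 0) — +x all obstructed ⇒ blocked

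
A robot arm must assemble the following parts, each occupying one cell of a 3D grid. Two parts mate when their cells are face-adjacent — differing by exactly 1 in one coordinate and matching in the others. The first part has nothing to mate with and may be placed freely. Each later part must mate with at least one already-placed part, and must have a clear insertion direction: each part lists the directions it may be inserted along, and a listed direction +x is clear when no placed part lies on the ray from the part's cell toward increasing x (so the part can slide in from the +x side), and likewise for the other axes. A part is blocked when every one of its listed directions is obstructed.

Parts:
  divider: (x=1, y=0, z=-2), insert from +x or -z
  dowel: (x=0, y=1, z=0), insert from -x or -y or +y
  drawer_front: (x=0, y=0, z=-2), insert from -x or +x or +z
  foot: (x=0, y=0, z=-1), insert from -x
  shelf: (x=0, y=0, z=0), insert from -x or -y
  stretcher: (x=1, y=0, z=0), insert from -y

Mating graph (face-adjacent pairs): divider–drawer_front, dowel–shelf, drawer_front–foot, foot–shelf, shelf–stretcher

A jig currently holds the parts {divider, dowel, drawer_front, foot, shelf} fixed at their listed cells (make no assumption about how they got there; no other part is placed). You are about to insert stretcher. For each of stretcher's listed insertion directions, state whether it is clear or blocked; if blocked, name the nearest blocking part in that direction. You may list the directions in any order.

-y: clear

-y: ray from stretcher(1, 0, 0) has no placed part ⇒ clear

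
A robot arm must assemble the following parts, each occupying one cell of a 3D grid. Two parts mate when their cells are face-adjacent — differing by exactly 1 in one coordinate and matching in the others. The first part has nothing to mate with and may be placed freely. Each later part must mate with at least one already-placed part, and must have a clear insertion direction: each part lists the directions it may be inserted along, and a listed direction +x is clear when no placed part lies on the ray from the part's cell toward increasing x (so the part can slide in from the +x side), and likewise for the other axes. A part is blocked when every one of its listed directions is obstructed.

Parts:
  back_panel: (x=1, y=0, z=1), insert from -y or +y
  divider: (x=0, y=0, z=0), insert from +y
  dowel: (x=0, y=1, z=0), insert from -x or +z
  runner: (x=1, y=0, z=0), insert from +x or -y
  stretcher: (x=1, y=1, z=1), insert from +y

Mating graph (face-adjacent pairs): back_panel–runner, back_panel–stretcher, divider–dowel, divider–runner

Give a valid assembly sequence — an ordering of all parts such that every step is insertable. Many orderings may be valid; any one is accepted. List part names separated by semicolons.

stretcher; back_panel; runner; divider; dowel

1. stretcher@(1, 1, 1) [+y clear] — {stretcher}
2. back_panel@(1, 0, 1) [-y clear] — {back_panel, stretcher}
3. runner@(1, 0, 0) [+x clear] — {back_panel, runner, stretcher}
4. divider@(0, 0, 0) [+y clear] — {back_panel, divider, runner, stretcher}
5. dowel@(0, 1, 0) [-x clear] — {back_panel, divider, dowel, runner, stretcher}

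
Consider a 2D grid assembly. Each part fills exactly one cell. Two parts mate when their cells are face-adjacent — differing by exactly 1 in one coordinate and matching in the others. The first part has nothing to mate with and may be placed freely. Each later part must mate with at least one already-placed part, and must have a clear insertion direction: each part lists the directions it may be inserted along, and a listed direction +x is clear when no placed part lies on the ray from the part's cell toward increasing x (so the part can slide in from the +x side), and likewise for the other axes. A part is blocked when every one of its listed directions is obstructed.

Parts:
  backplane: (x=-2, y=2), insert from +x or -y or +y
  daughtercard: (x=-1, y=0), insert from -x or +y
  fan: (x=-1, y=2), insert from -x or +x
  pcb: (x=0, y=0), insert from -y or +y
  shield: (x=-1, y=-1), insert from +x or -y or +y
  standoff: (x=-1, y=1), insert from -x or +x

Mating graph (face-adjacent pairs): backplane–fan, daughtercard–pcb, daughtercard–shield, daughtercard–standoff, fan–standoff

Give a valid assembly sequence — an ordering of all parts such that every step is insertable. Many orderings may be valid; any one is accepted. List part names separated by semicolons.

daughtercard; shield; standoff; fan; pcb; backplane

1. daughtercard@(-1, 0) [-x clear] — {daughtercard}
2. shield@(-1, -1) [+x clear] — {daughtercard, shield}
3. standoff@(-1, 1) [-x clear] — {daughtercard, shield, standoff}
4. fan@(-1, 2) [-x clear] — {daughtercard, fan, shield, standoff}
5. pcb@(0, 0) [-y clear] — {daughtercard, fan, pcb, shield, standoff}
6. backplane@(-2, 2) [-y clear] — {backplane, daughtercard, fan, pcb, shield, standoff}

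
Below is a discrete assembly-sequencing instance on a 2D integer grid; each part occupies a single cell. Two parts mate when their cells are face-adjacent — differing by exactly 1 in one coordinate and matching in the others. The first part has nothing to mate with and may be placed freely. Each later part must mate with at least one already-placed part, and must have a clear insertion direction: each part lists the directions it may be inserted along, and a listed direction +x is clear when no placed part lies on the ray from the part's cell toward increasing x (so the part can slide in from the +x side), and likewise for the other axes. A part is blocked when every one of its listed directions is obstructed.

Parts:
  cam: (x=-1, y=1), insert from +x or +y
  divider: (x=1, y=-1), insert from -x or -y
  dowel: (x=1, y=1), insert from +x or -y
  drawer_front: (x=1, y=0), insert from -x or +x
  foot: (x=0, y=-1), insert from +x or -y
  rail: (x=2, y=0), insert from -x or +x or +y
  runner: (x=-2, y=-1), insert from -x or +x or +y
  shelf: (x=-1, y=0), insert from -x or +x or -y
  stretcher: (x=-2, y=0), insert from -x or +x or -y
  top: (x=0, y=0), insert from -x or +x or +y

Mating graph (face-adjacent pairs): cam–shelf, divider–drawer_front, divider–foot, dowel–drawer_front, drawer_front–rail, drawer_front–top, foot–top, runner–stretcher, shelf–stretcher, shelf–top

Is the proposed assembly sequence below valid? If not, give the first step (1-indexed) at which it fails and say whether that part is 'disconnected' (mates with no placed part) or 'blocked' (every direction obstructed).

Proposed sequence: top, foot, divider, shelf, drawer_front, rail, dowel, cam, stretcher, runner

Valid

1. top@(0, 0) [-x clear] — {top}
2. foot@(0, -1) [+x clear] — {foot, top}
3. divider@(1, -1) [-y clear] — {divider, foot, top}
4. shelf@(-1, 0) [-x clear] — {divider, foot, shelf, top}
5. drawer_front@(1, 0) [+x clear] — {divider, drawer_front, foot, shelf, top}
6. rail@(2, 0) [+x clear] — {divider, drawer_front, foot, rail, shelf, top}
7. dowel@(1, 1) [+x clear] — {divider, dowel, drawer_front, foot, rail, shelf, top}
8. cam@(-1, 1) [+y clear] — {cam, divider, dowel, drawer_front, foot, rail, shelf, top}
9. stretcher@(-2, 0) [-x clear] — {cam, divider, dowel, drawer_front, foot, rail, shelf, stretcher, top}
10. runner@(-2, -1) [-x clear] — {cam, divider, dowel, drawer_front, foot, rail, runner, shelf, stretcher, top}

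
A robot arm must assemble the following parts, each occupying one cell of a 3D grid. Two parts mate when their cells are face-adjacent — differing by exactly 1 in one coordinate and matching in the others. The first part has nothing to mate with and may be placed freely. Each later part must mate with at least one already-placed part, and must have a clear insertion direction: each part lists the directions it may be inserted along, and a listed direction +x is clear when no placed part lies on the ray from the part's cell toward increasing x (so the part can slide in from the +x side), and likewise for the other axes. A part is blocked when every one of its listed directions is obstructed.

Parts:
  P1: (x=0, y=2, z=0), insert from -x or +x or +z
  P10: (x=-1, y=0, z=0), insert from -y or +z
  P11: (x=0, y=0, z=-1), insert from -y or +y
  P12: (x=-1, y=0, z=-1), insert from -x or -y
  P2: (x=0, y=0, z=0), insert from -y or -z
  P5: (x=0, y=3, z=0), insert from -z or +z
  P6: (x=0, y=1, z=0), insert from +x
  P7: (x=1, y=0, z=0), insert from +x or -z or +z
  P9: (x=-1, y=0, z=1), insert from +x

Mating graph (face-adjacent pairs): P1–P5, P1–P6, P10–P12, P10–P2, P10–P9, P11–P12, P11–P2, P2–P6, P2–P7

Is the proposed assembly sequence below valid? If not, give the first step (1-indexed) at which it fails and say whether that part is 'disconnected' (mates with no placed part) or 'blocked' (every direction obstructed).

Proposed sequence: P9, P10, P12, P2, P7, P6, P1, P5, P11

Valid

1. P9@(-1, 0, 1) [+x clear] — {P9}
2. P10@(-1, 0, 0) [-y clear] — {P10, P9}
3. P12@(-1, 0, -1) [-x clear] — {P10, P12, P9}
4. P2@(0, 0, 0) [-y clear] — {P10, P12, P2, P9}
5. P7@(1, 0, 0) [+x clear] — {P10, P12, P2, P7, P9}
6. P6@(0, 1, 0) [+x clear] — {P10, P12, P2, P6, P7, P9}
7. P1@(0, 2, 0) [-x clear] — {P1, P10, P12, P2, P6, P7, P9}
8. P5@(0, 3, 0) [-z clear] — {P1, P10, P12, P2, P5, P6, P7, P9}
9. P11@(0, 0, -1) [-y clear] — {P1, P10, P11, P12, P2, P5, P6, P7, P9}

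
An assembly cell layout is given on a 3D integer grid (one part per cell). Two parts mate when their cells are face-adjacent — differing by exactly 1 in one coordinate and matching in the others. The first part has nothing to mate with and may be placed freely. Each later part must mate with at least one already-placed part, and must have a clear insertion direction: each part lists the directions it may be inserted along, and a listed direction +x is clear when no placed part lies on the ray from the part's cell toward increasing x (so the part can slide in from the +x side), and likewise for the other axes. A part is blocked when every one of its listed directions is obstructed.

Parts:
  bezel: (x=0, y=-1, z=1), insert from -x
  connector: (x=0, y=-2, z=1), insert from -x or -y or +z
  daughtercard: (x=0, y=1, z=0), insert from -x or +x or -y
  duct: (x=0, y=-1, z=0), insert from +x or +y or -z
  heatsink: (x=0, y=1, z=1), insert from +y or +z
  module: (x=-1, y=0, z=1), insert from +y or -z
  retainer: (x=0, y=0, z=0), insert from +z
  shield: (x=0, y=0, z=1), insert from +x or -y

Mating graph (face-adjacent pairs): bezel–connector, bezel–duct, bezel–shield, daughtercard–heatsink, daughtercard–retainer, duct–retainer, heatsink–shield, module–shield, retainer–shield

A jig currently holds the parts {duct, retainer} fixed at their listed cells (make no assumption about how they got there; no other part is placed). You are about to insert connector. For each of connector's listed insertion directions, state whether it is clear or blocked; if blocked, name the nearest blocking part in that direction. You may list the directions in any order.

-x: ray from connector(0, -2, 1) has no placed part ⇒ clear
-y: ray from connector(0, -2, 1) has no placed part ⇒ clear
+z: ray from connector(0, -2, 1) has no placed part ⇒ clear

+z: clear; -x: clear; -y: clear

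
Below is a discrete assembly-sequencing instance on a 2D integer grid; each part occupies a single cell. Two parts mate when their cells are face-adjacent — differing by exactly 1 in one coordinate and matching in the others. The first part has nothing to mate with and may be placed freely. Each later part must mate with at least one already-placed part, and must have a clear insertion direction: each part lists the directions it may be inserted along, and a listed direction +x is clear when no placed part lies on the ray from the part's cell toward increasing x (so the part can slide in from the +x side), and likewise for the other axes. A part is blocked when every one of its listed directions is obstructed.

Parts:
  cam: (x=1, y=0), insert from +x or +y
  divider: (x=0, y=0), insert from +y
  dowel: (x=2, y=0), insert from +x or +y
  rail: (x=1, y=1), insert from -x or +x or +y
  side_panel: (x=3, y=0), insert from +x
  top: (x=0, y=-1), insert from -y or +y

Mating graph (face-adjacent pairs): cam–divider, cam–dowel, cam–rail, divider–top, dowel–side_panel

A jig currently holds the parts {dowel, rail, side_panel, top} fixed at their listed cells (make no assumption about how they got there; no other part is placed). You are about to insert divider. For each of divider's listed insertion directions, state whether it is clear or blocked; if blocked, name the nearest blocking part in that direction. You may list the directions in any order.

+y: ray from divider(0, 0) has no placed part ⇒ clear

+y: clear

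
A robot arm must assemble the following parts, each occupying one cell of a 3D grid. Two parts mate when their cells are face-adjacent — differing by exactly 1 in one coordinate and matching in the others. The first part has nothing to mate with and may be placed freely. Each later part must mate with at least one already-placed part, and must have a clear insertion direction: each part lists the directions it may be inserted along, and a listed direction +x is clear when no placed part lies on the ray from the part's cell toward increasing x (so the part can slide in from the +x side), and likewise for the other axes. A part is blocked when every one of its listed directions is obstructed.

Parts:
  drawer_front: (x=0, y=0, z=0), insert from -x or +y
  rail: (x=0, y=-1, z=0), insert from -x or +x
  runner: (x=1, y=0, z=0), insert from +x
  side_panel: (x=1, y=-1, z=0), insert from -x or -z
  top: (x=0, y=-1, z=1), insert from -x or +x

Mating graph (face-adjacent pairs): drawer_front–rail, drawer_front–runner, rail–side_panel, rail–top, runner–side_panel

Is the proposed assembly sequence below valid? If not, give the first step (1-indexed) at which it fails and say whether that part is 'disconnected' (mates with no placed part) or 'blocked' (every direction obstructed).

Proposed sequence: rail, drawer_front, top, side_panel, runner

Valid

1. rail@(0, -1, 0) [-x clear] — {rail}
2. drawer_front@(0, 0, 0) [-x clear] — {drawer_front, rail}
3. top@(0, -1, 1) [-x clear] — {drawer_front, rail, top}
4. side_panel@(1, -1, 0) [-z clear] — {drawer_front, rail, side_panel, top}
5. runner@(1, 0, 0) [+x clear] — {drawer_front, rail, runner, side_panel, top}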